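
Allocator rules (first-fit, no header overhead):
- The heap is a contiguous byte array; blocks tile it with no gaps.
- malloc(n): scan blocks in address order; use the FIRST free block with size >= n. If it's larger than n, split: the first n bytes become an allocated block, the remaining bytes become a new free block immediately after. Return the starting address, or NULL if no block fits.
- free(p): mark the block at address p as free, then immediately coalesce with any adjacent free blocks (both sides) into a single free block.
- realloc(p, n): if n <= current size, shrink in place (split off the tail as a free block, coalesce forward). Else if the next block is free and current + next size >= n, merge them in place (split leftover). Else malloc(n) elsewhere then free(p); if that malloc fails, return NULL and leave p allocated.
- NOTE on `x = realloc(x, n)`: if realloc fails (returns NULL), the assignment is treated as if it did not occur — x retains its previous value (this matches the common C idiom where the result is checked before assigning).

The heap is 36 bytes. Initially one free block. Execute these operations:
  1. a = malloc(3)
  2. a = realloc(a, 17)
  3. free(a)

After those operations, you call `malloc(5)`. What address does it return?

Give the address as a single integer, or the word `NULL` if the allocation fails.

Op 1: a = malloc(3) -> a = 0; heap: [0-2 ALLOC][3-35 FREE]
Op 2: a = realloc(a, 17) -> a = 0; heap: [0-16 ALLOC][17-35 FREE]
Op 3: free(a) -> (freed a); heap: [0-35 FREE]
malloc(5): first-fit scan over [0-35 FREE] -> 0

Answer: 0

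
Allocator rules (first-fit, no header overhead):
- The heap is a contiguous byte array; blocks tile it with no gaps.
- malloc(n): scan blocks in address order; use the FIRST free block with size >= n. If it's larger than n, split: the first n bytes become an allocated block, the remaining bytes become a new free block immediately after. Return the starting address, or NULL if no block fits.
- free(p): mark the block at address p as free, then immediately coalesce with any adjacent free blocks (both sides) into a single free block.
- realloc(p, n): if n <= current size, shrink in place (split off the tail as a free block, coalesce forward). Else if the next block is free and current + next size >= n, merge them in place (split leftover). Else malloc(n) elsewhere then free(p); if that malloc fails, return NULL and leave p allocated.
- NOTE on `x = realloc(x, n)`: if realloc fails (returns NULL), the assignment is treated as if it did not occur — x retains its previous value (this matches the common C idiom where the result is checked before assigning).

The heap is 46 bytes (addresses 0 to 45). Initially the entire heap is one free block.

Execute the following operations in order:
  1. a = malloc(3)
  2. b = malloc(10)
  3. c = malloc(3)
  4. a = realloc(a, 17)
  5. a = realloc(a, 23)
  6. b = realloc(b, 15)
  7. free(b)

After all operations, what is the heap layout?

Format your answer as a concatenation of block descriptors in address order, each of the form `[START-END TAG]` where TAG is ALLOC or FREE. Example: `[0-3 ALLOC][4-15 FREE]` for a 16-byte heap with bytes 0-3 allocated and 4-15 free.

Answer: [0-12 FREE][13-15 ALLOC][16-38 ALLOC][39-45 FREE]

Derivation:
Op 1: a = malloc(3) -> a = 0; heap: [0-2 ALLOC][3-45 FREE]
Op 2: b = malloc(10) -> b = 3; heap: [0-2 ALLOC][3-12 ALLOC][13-45 FREE]
Op 3: c = malloc(3) -> c = 13; heap: [0-2 ALLOC][3-12 ALLOC][13-15 ALLOC][16-45 FREE]
Op 4: a = realloc(a, 17) -> a = 16; heap: [0-2 FREE][3-12 ALLOC][13-15 ALLOC][16-32 ALLOC][33-45 FREE]
Op 5: a = realloc(a, 23) -> a = 16; heap: [0-2 FREE][3-12 ALLOC][13-15 ALLOC][16-38 ALLOC][39-45 FREE]
Op 6: b = realloc(b, 15) -> NULL (b unchanged); heap: [0-2 FREE][3-12 ALLOC][13-15 ALLOC][16-38 ALLOC][39-45 FREE]
Op 7: free(b) -> (freed b); heap: [0-12 FREE][13-15 ALLOC][16-38 ALLOC][39-45 FREE]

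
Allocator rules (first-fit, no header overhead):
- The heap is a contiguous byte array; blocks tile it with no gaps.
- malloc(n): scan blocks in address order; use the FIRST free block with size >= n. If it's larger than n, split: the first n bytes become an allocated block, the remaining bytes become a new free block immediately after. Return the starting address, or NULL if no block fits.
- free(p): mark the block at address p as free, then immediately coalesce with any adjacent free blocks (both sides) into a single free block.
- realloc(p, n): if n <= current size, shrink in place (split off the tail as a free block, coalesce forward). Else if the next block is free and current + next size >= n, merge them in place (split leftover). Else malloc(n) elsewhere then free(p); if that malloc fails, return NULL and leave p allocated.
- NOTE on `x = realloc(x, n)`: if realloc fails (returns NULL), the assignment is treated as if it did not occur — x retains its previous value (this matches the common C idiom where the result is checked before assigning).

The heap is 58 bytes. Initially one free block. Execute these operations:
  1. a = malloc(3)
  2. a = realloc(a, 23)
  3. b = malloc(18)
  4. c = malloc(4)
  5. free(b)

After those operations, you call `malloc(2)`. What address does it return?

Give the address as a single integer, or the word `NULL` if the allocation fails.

Answer: 23

Derivation:
Op 1: a = malloc(3) -> a = 0; heap: [0-2 ALLOC][3-57 FREE]
Op 2: a = realloc(a, 23) -> a = 0; heap: [0-22 ALLOC][23-57 FREE]
Op 3: b = malloc(18) -> b = 23; heap: [0-22 ALLOC][23-40 ALLOC][41-57 FREE]
Op 4: c = malloc(4) -> c = 41; heap: [0-22 ALLOC][23-40 ALLOC][41-44 ALLOC][45-57 FREE]
Op 5: free(b) -> (freed b); heap: [0-22 ALLOC][23-40 FREE][41-44 ALLOC][45-57 FREE]
malloc(2): first-fit scan over [0-22 ALLOC][23-40 FREE][41-44 ALLOC][45-57 FREE] -> 23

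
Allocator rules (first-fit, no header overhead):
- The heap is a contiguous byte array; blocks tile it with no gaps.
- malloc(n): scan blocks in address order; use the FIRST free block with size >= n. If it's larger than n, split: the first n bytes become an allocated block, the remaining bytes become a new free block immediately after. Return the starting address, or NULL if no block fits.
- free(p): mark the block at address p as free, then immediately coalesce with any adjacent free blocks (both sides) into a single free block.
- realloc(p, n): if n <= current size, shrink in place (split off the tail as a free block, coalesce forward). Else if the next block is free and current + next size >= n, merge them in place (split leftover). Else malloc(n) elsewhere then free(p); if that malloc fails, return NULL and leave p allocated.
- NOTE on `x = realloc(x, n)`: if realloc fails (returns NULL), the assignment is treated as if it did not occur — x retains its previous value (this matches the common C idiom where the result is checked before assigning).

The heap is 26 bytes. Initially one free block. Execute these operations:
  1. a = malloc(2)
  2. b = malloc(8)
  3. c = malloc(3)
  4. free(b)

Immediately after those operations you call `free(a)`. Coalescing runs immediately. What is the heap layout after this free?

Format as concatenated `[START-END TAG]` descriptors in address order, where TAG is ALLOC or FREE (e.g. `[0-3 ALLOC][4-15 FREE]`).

Answer: [0-9 FREE][10-12 ALLOC][13-25 FREE]

Derivation:
Op 1: a = malloc(2) -> a = 0; heap: [0-1 ALLOC][2-25 FREE]
Op 2: b = malloc(8) -> b = 2; heap: [0-1 ALLOC][2-9 ALLOC][10-25 FREE]
Op 3: c = malloc(3) -> c = 10; heap: [0-1 ALLOC][2-9 ALLOC][10-12 ALLOC][13-25 FREE]
Op 4: free(b) -> (freed b); heap: [0-1 ALLOC][2-9 FREE][10-12 ALLOC][13-25 FREE]
free(a): a = 0 -> block [0-1 ALLOC]; mark free, coalesce with adjacent free neighbors -> [0-9 FREE][10-12 ALLOC][13-25 FREE]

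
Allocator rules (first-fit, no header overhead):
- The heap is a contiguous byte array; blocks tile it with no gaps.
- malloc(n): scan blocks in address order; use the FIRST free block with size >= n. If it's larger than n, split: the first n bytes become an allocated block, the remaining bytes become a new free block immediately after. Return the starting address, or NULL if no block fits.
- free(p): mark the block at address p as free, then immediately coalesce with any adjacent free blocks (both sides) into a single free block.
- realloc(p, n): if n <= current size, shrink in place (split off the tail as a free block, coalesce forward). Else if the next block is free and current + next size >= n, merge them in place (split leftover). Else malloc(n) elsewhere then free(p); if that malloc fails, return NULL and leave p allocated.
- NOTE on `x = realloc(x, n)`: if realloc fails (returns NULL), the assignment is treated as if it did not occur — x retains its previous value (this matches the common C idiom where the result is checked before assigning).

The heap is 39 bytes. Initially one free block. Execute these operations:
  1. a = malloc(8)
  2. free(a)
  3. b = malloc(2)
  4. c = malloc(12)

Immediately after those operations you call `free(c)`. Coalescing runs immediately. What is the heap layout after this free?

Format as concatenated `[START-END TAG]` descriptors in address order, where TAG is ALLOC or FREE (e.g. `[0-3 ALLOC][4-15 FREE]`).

Op 1: a = malloc(8) -> a = 0; heap: [0-7 ALLOC][8-38 FREE]
Op 2: free(a) -> (freed a); heap: [0-38 FREE]
Op 3: b = malloc(2) -> b = 0; heap: [0-1 ALLOC][2-38 FREE]
Op 4: c = malloc(12) -> c = 2; heap: [0-1 ALLOC][2-13 ALLOC][14-38 FREE]
free(c): c = 2 -> block [2-13 ALLOC]; mark free, coalesce with adjacent free neighbors -> [0-1 ALLOC][2-38 FREE]

Answer: [0-1 ALLOC][2-38 FREE]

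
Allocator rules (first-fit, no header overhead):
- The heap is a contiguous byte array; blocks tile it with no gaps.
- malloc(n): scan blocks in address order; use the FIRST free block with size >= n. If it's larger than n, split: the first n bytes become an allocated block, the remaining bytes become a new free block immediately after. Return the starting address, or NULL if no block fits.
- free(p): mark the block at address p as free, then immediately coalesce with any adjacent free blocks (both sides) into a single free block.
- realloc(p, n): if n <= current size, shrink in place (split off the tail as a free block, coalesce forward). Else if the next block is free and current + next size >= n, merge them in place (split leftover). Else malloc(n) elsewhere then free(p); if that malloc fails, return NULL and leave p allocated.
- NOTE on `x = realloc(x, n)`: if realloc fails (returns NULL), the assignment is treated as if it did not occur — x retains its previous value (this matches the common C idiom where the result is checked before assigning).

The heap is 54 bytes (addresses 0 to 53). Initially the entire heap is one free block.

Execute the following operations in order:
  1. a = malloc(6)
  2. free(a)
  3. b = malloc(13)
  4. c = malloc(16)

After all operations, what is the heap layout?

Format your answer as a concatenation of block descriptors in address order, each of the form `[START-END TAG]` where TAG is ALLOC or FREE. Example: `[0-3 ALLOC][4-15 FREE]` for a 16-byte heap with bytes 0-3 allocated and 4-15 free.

Answer: [0-12 ALLOC][13-28 ALLOC][29-53 FREE]

Derivation:
Op 1: a = malloc(6) -> a = 0; heap: [0-5 ALLOC][6-53 FREE]
Op 2: free(a) -> (freed a); heap: [0-53 FREE]
Op 3: b = malloc(13) -> b = 0; heap: [0-12 ALLOC][13-53 FREE]
Op 4: c = malloc(16) -> c = 13; heap: [0-12 ALLOC][13-28 ALLOC][29-53 FREE]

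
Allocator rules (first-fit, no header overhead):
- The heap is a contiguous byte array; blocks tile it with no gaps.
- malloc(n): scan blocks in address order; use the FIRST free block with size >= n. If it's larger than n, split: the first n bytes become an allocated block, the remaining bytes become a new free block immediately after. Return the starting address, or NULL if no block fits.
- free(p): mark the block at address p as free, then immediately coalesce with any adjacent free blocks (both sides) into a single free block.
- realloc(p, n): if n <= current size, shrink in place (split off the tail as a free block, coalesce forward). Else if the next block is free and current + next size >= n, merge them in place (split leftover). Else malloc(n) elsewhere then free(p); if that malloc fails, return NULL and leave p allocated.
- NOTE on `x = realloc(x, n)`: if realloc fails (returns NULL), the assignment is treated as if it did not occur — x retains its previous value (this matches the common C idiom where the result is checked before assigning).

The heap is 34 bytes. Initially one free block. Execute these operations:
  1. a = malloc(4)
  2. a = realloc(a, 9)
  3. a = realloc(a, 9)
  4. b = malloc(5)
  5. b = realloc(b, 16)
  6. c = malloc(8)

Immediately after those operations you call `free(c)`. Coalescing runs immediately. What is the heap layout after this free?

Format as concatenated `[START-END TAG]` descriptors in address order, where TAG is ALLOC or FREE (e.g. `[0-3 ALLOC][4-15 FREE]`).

Answer: [0-8 ALLOC][9-24 ALLOC][25-33 FREE]

Derivation:
Op 1: a = malloc(4) -> a = 0; heap: [0-3 ALLOC][4-33 FREE]
Op 2: a = realloc(a, 9) -> a = 0; heap: [0-8 ALLOC][9-33 FREE]
Op 3: a = realloc(a, 9) -> a = 0; heap: [0-8 ALLOC][9-33 FREE]
Op 4: b = malloc(5) -> b = 9; heap: [0-8 ALLOC][9-13 ALLOC][14-33 FREE]
Op 5: b = realloc(b, 16) -> b = 9; heap: [0-8 ALLOC][9-24 ALLOC][25-33 FREE]
Op 6: c = malloc(8) -> c = 25; heap: [0-8 ALLOC][9-24 ALLOC][25-32 ALLOC][33-33 FREE]
free(c): c = 25 -> block [25-32 ALLOC]; mark free, coalesce with adjacent free neighbors -> [0-8 ALLOC][9-24 ALLOC][25-33 FREE]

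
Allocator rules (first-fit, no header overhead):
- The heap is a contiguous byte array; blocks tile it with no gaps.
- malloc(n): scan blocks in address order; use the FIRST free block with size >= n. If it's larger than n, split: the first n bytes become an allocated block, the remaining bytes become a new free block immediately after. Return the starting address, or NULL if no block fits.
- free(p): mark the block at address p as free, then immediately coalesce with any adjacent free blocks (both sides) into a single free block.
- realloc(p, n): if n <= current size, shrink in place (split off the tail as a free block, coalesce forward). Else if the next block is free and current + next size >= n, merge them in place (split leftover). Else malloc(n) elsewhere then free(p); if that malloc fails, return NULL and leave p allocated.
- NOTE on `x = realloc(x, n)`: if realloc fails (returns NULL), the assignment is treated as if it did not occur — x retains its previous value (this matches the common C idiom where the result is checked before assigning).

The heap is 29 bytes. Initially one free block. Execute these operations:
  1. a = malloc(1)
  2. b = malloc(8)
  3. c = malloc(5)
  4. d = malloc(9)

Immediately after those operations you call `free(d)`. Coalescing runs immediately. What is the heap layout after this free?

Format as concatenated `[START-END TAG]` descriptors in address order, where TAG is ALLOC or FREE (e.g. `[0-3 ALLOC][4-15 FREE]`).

Op 1: a = malloc(1) -> a = 0; heap: [0-0 ALLOC][1-28 FREE]
Op 2: b = malloc(8) -> b = 1; heap: [0-0 ALLOC][1-8 ALLOC][9-28 FREE]
Op 3: c = malloc(5) -> c = 9; heap: [0-0 ALLOC][1-8 ALLOC][9-13 ALLOC][14-28 FREE]
Op 4: d = malloc(9) -> d = 14; heap: [0-0 ALLOC][1-8 ALLOC][9-13 ALLOC][14-22 ALLOC][23-28 FREE]
free(d): d = 14 -> block [14-22 ALLOC]; mark free, coalesce with adjacent free neighbors -> [0-0 ALLOC][1-8 ALLOC][9-13 ALLOC][14-28 FREE]

Answer: [0-0 ALLOC][1-8 ALLOC][9-13 ALLOC][14-28 FREE]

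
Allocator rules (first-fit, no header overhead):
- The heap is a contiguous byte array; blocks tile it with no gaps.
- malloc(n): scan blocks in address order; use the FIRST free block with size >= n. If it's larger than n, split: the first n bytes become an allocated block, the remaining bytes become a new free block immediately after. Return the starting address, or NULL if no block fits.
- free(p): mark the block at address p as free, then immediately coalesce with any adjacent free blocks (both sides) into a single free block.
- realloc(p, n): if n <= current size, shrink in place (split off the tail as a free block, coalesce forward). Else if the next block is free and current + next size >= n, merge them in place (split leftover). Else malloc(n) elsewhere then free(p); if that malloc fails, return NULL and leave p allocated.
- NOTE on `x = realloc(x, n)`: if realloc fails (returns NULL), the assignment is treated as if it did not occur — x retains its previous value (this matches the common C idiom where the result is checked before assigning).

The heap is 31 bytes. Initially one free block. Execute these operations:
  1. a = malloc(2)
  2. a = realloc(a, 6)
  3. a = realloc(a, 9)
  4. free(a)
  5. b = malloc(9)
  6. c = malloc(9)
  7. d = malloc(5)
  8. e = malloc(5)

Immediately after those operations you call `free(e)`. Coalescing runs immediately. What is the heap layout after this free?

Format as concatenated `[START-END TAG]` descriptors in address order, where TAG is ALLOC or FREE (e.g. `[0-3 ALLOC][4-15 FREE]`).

Answer: [0-8 ALLOC][9-17 ALLOC][18-22 ALLOC][23-30 FREE]

Derivation:
Op 1: a = malloc(2) -> a = 0; heap: [0-1 ALLOC][2-30 FREE]
Op 2: a = realloc(a, 6) -> a = 0; heap: [0-5 ALLOC][6-30 FREE]
Op 3: a = realloc(a, 9) -> a = 0; heap: [0-8 ALLOC][9-30 FREE]
Op 4: free(a) -> (freed a); heap: [0-30 FREE]
Op 5: b = malloc(9) -> b = 0; heap: [0-8 ALLOC][9-30 FREE]
Op 6: c = malloc(9) -> c = 9; heap: [0-8 ALLOC][9-17 ALLOC][18-30 FREE]
Op 7: d = malloc(5) -> d = 18; heap: [0-8 ALLOC][9-17 ALLOC][18-22 ALLOC][23-30 FREE]
Op 8: e = malloc(5) -> e = 23; heap: [0-8 ALLOC][9-17 ALLOC][18-22 ALLOC][23-27 ALLOC][28-30 FREE]
free(e): e = 23 -> block [23-27 ALLOC]; mark free, coalesce with adjacent free neighbors -> [0-8 ALLOC][9-17 ALLOC][18-22 ALLOC][23-30 FREE]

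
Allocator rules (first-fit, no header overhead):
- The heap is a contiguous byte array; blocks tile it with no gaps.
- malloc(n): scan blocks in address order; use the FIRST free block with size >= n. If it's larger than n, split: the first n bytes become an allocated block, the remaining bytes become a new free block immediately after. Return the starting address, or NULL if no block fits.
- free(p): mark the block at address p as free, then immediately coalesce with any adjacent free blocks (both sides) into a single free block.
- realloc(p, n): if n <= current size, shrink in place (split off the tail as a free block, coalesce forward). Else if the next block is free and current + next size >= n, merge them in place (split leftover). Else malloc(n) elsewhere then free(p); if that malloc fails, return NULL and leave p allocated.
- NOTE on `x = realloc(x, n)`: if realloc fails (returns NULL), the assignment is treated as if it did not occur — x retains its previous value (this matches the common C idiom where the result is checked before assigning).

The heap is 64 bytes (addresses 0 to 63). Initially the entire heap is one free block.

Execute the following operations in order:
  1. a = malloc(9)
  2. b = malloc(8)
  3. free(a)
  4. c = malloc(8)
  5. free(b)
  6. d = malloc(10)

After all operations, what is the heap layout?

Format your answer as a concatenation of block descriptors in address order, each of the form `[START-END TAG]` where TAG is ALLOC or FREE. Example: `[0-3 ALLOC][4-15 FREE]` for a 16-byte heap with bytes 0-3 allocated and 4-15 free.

Op 1: a = malloc(9) -> a = 0; heap: [0-8 ALLOC][9-63 FREE]
Op 2: b = malloc(8) -> b = 9; heap: [0-8 ALLOC][9-16 ALLOC][17-63 FREE]
Op 3: free(a) -> (freed a); heap: [0-8 FREE][9-16 ALLOC][17-63 FREE]
Op 4: c = malloc(8) -> c = 0; heap: [0-7 ALLOC][8-8 FREE][9-16 ALLOC][17-63 FREE]
Op 5: free(b) -> (freed b); heap: [0-7 ALLOC][8-63 FREE]
Op 6: d = malloc(10) -> d = 8; heap: [0-7 ALLOC][8-17 ALLOC][18-63 FREE]

Answer: [0-7 ALLOC][8-17 ALLOC][18-63 FREE]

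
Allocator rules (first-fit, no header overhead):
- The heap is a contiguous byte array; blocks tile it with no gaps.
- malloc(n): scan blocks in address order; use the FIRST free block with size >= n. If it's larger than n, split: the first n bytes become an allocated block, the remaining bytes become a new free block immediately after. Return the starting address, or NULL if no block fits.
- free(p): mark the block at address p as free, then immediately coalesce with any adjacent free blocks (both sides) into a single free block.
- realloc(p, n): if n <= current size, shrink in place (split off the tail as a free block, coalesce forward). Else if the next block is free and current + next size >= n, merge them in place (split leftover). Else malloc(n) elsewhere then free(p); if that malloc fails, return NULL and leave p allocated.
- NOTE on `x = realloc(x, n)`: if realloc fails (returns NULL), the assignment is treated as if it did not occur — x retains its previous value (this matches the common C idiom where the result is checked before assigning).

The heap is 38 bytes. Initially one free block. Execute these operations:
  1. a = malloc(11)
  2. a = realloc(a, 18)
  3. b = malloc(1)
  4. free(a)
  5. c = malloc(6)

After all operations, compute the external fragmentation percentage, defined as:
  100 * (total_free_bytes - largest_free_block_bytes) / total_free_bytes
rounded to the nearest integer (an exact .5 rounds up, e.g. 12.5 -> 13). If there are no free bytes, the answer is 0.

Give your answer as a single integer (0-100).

Op 1: a = malloc(11) -> a = 0; heap: [0-10 ALLOC][11-37 FREE]
Op 2: a = realloc(a, 18) -> a = 0; heap: [0-17 ALLOC][18-37 FREE]
Op 3: b = malloc(1) -> b = 18; heap: [0-17 ALLOC][18-18 ALLOC][19-37 FREE]
Op 4: free(a) -> (freed a); heap: [0-17 FREE][18-18 ALLOC][19-37 FREE]
Op 5: c = malloc(6) -> c = 0; heap: [0-5 ALLOC][6-17 FREE][18-18 ALLOC][19-37 FREE]
Free blocks: [12 19] total_free=31 largest=19 -> 100*(31-19)/31 = 1200/31 ≈ 38.710 -> rounds to 39

Answer: 39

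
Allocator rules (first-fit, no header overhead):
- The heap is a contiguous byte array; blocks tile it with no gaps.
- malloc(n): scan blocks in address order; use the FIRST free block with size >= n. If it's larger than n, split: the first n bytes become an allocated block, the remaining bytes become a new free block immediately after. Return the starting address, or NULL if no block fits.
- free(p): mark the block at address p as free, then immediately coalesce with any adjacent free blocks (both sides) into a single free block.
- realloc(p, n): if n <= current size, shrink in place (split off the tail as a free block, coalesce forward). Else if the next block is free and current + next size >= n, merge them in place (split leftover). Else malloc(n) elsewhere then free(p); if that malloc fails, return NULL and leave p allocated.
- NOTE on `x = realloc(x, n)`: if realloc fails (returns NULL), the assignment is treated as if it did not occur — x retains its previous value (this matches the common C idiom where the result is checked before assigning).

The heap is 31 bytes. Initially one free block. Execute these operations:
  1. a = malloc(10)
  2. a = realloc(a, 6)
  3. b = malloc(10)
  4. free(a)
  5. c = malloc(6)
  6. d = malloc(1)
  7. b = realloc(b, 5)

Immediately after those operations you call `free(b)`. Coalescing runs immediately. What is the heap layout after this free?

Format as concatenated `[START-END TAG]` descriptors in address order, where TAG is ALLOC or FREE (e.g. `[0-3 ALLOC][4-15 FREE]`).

Op 1: a = malloc(10) -> a = 0; heap: [0-9 ALLOC][10-30 FREE]
Op 2: a = realloc(a, 6) -> a = 0; heap: [0-5 ALLOC][6-30 FREE]
Op 3: b = malloc(10) -> b = 6; heap: [0-5 ALLOC][6-15 ALLOC][16-30 FREE]
Op 4: free(a) -> (freed a); heap: [0-5 FREE][6-15 ALLOC][16-30 FREE]
Op 5: c = malloc(6) -> c = 0; heap: [0-5 ALLOC][6-15 ALLOC][16-30 FREE]
Op 6: d = malloc(1) -> d = 16; heap: [0-5 ALLOC][6-15 ALLOC][16-16 ALLOC][17-30 FREE]
Op 7: b = realloc(b, 5) -> b = 6; heap: [0-5 ALLOC][6-10 ALLOC][11-15 FREE][16-16 ALLOC][17-30 FREE]
free(b): b = 6 -> block [6-10 ALLOC]; mark free, coalesce with adjacent free neighbors -> [0-5 ALLOC][6-15 FREE][16-16 ALLOC][17-30 FREE]

Answer: [0-5 ALLOC][6-15 FREE][16-16 ALLOC][17-30 FREE]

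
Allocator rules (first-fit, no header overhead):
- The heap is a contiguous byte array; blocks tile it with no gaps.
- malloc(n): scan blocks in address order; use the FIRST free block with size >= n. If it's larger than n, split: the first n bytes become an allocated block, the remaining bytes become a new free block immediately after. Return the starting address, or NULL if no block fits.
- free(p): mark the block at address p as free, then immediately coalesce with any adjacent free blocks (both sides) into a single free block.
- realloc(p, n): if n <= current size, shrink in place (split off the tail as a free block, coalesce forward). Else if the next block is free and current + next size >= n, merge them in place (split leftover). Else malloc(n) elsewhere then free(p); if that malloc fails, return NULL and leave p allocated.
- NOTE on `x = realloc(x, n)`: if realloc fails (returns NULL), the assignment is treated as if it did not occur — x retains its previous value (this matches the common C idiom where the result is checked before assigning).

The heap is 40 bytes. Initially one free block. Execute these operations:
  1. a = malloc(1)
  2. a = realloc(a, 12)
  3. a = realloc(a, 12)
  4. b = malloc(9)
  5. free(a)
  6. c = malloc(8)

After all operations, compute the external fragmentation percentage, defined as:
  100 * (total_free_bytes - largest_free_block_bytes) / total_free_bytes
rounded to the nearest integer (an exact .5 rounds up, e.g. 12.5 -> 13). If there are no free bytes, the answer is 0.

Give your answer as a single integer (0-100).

Op 1: a = malloc(1) -> a = 0; heap: [0-0 ALLOC][1-39 FREE]
Op 2: a = realloc(a, 12) -> a = 0; heap: [0-11 ALLOC][12-39 FREE]
Op 3: a = realloc(a, 12) -> a = 0; heap: [0-11 ALLOC][12-39 FREE]
Op 4: b = malloc(9) -> b = 12; heap: [0-11 ALLOC][12-20 ALLOC][21-39 FREE]
Op 5: free(a) -> (freed a); heap: [0-11 FREE][12-20 ALLOC][21-39 FREE]
Op 6: c = malloc(8) -> c = 0; heap: [0-7 ALLOC][8-11 FREE][12-20 ALLOC][21-39 FREE]
Free blocks: [4 19] total_free=23 largest=19 -> 100*(23-19)/23 = 400/23 ≈ 17.391 -> rounds to 17

Answer: 17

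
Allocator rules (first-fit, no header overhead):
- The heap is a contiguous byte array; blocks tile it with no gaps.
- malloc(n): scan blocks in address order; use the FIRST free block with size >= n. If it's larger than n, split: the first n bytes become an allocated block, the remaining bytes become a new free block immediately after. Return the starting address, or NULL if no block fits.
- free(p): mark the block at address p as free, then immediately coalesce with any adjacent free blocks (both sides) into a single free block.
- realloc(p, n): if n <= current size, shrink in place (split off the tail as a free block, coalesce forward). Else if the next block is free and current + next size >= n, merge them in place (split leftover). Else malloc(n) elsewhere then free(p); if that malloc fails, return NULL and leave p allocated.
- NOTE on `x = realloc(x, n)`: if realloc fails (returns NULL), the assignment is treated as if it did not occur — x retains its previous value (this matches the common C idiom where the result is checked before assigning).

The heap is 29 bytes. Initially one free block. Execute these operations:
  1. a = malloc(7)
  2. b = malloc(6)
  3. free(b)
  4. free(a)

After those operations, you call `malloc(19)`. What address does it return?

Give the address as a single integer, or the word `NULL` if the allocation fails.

Answer: 0

Derivation:
Op 1: a = malloc(7) -> a = 0; heap: [0-6 ALLOC][7-28 FREE]
Op 2: b = malloc(6) -> b = 7; heap: [0-6 ALLOC][7-12 ALLOC][13-28 FREE]
Op 3: free(b) -> (freed b); heap: [0-6 ALLOC][7-28 FREE]
Op 4: free(a) -> (freed a); heap: [0-28 FREE]
malloc(19): first-fit scan over [0-28 FREE] -> 0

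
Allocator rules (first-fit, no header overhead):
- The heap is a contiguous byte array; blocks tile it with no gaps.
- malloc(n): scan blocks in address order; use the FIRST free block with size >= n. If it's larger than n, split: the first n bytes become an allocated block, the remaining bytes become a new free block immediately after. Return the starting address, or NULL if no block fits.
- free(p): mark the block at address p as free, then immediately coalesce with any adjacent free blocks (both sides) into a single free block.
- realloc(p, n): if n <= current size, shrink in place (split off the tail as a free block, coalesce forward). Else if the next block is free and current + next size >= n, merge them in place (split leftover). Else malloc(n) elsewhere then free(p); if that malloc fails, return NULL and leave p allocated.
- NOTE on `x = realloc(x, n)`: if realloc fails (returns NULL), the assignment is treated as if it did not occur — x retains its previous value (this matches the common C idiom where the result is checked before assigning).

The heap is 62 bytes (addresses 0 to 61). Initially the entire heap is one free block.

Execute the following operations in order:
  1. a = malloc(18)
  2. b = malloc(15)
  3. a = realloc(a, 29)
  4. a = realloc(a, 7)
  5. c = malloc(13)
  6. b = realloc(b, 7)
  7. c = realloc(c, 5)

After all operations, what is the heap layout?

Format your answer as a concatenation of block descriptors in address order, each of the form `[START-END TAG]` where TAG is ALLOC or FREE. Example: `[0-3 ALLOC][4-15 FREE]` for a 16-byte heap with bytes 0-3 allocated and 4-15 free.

Answer: [0-4 ALLOC][5-17 FREE][18-24 ALLOC][25-32 FREE][33-39 ALLOC][40-61 FREE]

Derivation:
Op 1: a = malloc(18) -> a = 0; heap: [0-17 ALLOC][18-61 FREE]
Op 2: b = malloc(15) -> b = 18; heap: [0-17 ALLOC][18-32 ALLOC][33-61 FREE]
Op 3: a = realloc(a, 29) -> a = 33; heap: [0-17 FREE][18-32 ALLOC][33-61 ALLOC]
Op 4: a = realloc(a, 7) -> a = 33; heap: [0-17 FREE][18-32 ALLOC][33-39 ALLOC][40-61 FREE]
Op 5: c = malloc(13) -> c = 0; heap: [0-12 ALLOC][13-17 FREE][18-32 ALLOC][33-39 ALLOC][40-61 FREE]
Op 6: b = realloc(b, 7) -> b = 18; heap: [0-12 ALLOC][13-17 FREE][18-24 ALLOC][25-32 FREE][33-39 ALLOC][40-61 FREE]
Op 7: c = realloc(c, 5) -> c = 0; heap: [0-4 ALLOC][5-17 FREE][18-24 ALLOC][25-32 FREE][33-39 ALLOC][40-61 FREE]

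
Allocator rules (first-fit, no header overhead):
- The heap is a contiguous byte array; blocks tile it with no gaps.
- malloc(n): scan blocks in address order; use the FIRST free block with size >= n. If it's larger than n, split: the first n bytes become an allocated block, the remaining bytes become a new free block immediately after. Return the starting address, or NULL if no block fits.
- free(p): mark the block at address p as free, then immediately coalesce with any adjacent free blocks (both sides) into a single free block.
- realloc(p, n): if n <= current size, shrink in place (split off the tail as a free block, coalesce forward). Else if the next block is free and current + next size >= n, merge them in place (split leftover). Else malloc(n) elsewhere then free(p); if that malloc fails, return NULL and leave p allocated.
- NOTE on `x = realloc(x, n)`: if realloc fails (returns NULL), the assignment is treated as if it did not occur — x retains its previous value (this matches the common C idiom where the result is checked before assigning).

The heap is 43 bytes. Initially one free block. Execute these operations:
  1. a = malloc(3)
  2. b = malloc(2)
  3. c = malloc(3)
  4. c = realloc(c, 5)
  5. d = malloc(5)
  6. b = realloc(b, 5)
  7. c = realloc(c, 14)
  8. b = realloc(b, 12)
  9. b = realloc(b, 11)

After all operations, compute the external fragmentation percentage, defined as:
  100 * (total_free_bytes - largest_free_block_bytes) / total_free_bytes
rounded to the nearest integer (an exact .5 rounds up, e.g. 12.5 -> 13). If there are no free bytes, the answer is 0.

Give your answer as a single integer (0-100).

Op 1: a = malloc(3) -> a = 0; heap: [0-2 ALLOC][3-42 FREE]
Op 2: b = malloc(2) -> b = 3; heap: [0-2 ALLOC][3-4 ALLOC][5-42 FREE]
Op 3: c = malloc(3) -> c = 5; heap: [0-2 ALLOC][3-4 ALLOC][5-7 ALLOC][8-42 FREE]
Op 4: c = realloc(c, 5) -> c = 5; heap: [0-2 ALLOC][3-4 ALLOC][5-9 ALLOC][10-42 FREE]
Op 5: d = malloc(5) -> d = 10; heap: [0-2 ALLOC][3-4 ALLOC][5-9 ALLOC][10-14 ALLOC][15-42 FREE]
Op 6: b = realloc(b, 5) -> b = 15; heap: [0-2 ALLOC][3-4 FREE][5-9 ALLOC][10-14 ALLOC][15-19 ALLOC][20-42 FREE]
Op 7: c = realloc(c, 14) -> c = 20; heap: [0-2 ALLOC][3-9 FREE][10-14 ALLOC][15-19 ALLOC][20-33 ALLOC][34-42 FREE]
Op 8: b = realloc(b, 12) -> NULL (b unchanged); heap: [0-2 ALLOC][3-9 FREE][10-14 ALLOC][15-19 ALLOC][20-33 ALLOC][34-42 FREE]
Op 9: b = realloc(b, 11) -> NULL (b unchanged); heap: [0-2 ALLOC][3-9 FREE][10-14 ALLOC][15-19 ALLOC][20-33 ALLOC][34-42 FREE]
Free blocks: [7 9] total_free=16 largest=9 -> 100*(16-9)/16 = 700/16 = 43.75 -> rounds to 44

Answer: 44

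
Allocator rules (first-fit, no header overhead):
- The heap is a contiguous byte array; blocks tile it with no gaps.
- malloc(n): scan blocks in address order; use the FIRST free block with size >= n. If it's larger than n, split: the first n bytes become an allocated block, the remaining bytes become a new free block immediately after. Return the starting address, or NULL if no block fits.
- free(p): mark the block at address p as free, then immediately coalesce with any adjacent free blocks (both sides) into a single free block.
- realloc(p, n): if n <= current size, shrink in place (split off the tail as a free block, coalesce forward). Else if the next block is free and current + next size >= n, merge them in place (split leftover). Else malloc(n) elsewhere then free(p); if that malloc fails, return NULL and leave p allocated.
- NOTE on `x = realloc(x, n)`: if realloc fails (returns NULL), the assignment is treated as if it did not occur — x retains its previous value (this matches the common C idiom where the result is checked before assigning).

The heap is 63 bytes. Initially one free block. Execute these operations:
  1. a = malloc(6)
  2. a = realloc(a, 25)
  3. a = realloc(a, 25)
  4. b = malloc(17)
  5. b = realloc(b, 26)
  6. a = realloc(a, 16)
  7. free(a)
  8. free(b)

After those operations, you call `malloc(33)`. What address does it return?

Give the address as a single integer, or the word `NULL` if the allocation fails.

Op 1: a = malloc(6) -> a = 0; heap: [0-5 ALLOC][6-62 FREE]
Op 2: a = realloc(a, 25) -> a = 0; heap: [0-24 ALLOC][25-62 FREE]
Op 3: a = realloc(a, 25) -> a = 0; heap: [0-24 ALLOC][25-62 FREE]
Op 4: b = malloc(17) -> b = 25; heap: [0-24 ALLOC][25-41 ALLOC][42-62 FREE]
Op 5: b = realloc(b, 26) -> b = 25; heap: [0-24 ALLOC][25-50 ALLOC][51-62 FREE]
Op 6: a = realloc(a, 16) -> a = 0; heap: [0-15 ALLOC][16-24 FREE][25-50 ALLOC][51-62 FREE]
Op 7: free(a) -> (freed a); heap: [0-24 FREE][25-50 ALLOC][51-62 FREE]
Op 8: free(b) -> (freed b); heap: [0-62 FREE]
malloc(33): first-fit scan over [0-62 FREE] -> 0

Answer: 0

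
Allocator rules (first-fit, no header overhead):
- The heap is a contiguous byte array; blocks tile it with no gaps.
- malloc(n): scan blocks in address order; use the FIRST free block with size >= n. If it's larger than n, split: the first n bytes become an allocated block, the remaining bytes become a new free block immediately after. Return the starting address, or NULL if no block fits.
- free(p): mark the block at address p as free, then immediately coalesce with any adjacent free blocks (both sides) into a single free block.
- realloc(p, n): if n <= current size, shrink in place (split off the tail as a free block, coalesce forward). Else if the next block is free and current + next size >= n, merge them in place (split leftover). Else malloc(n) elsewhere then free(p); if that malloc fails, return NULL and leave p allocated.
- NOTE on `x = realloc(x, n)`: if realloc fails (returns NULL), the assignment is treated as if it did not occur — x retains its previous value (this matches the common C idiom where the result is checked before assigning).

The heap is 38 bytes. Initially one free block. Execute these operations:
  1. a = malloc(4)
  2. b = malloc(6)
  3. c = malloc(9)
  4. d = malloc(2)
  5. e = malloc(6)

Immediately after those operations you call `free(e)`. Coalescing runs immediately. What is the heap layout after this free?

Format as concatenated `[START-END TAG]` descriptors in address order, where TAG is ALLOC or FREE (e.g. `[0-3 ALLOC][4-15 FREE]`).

Answer: [0-3 ALLOC][4-9 ALLOC][10-18 ALLOC][19-20 ALLOC][21-37 FREE]

Derivation:
Op 1: a = malloc(4) -> a = 0; heap: [0-3 ALLOC][4-37 FREE]
Op 2: b = malloc(6) -> b = 4; heap: [0-3 ALLOC][4-9 ALLOC][10-37 FREE]
Op 3: c = malloc(9) -> c = 10; heap: [0-3 ALLOC][4-9 ALLOC][10-18 ALLOC][19-37 FREE]
Op 4: d = malloc(2) -> d = 19; heap: [0-3 ALLOC][4-9 ALLOC][10-18 ALLOC][19-20 ALLOC][21-37 FREE]
Op 5: e = malloc(6) -> e = 21; heap: [0-3 ALLOC][4-9 ALLOC][10-18 ALLOC][19-20 ALLOC][21-26 ALLOC][27-37 FREE]
free(e): e = 21 -> block [21-26 ALLOC]; mark free, coalesce with adjacent free neighbors -> [0-3 ALLOC][4-9 ALLOC][10-18 ALLOC][19-20 ALLOC][21-37 FREE]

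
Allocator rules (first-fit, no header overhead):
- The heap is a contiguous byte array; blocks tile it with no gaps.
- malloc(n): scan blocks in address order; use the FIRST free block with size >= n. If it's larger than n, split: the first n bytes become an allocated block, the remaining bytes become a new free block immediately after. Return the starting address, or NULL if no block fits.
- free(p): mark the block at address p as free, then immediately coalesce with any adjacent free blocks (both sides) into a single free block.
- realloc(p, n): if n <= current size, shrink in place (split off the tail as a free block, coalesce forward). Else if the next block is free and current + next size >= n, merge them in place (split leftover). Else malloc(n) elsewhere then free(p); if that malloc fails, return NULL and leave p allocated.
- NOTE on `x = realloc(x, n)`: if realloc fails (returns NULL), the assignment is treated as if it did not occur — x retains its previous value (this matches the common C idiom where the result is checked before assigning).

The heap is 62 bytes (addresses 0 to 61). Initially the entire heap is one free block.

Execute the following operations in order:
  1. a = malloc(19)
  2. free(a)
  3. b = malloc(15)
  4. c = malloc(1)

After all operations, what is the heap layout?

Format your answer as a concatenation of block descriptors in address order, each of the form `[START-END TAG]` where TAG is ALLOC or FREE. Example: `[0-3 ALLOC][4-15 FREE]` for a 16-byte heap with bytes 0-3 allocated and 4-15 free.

Answer: [0-14 ALLOC][15-15 ALLOC][16-61 FREE]

Derivation:
Op 1: a = malloc(19) -> a = 0; heap: [0-18 ALLOC][19-61 FREE]
Op 2: free(a) -> (freed a); heap: [0-61 FREE]
Op 3: b = malloc(15) -> b = 0; heap: [0-14 ALLOC][15-61 FREE]
Op 4: c = malloc(1) -> c = 15; heap: [0-14 ALLOC][15-15 ALLOC][16-61 FREE]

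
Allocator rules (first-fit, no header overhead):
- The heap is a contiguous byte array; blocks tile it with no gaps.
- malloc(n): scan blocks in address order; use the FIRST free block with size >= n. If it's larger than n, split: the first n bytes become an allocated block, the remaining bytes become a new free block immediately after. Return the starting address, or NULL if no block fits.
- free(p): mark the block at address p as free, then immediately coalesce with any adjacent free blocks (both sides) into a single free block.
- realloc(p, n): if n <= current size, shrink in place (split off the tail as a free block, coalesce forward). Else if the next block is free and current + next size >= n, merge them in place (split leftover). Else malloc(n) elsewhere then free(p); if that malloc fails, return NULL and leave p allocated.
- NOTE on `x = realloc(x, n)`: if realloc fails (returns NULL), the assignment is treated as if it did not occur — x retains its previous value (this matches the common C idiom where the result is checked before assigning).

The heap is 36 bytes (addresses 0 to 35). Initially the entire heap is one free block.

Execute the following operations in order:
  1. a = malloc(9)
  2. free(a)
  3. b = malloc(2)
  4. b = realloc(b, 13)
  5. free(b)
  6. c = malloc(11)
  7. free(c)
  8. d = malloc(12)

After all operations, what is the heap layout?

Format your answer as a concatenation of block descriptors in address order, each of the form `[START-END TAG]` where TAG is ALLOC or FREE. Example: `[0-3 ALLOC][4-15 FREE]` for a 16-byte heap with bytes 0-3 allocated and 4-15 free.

Op 1: a = malloc(9) -> a = 0; heap: [0-8 ALLOC][9-35 FREE]
Op 2: free(a) -> (freed a); heap: [0-35 FREE]
Op 3: b = malloc(2) -> b = 0; heap: [0-1 ALLOC][2-35 FREE]
Op 4: b = realloc(b, 13) -> b = 0; heap: [0-12 ALLOC][13-35 FREE]
Op 5: free(b) -> (freed b); heap: [0-35 FREE]
Op 6: c = malloc(11) -> c = 0; heap: [0-10 ALLOC][11-35 FREE]
Op 7: free(c) -> (freed c); heap: [0-35 FREE]
Op 8: d = malloc(12) -> d = 0; heap: [0-11 ALLOC][12-35 FREE]

Answer: [0-11 ALLOC][12-35 FREE]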